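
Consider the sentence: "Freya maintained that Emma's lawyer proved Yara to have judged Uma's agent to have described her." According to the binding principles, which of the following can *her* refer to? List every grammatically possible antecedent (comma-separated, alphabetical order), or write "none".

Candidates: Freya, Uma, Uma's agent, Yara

Freya, Uma, Yara

*her* is a pronoun; Principle B requires it to be free in its binding domain — the clause headed by 'described'.
— Freya: subject of the matrix clause; c-commands the pronoun but lies outside its binding domain — allowed.
— Uma: possessor inside the subject DP of the clause headed by 'described'; does not c-command the pronoun — Principle B does not apply; allowed.
— Uma's agent: subject of the clause headed by 'described'; c-commands the pronoun within its binding domain — blocked (Principle B).
— Yara: subject of the clause headed by 'judged'; c-commands the pronoun but lies outside its binding domain — allowed.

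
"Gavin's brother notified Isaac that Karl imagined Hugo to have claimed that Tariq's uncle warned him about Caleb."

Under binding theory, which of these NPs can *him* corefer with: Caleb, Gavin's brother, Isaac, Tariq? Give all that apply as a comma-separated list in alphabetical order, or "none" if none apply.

*him* is a pronoun; Principle B requires it to be free in its binding domain — the clause headed by 'warned'.
— Caleb: second object of the clause headed by 'warned'; is c-commanded by the pronoun; coreference would bind this R-expression — blocked (Principle C).
— Gavin's brother: subject of the matrix clause; c-commands the pronoun but lies outside its binding domain — allowed.
— Isaac: object of the matrix clause; c-commands the pronoun but lies outside its binding domain — allowed.
— Tariq: possessor inside the subject DP of the clause headed by 'warned'; does not c-command the pronoun — Principle B does not apply; allowed.

Gavin's brother, Isaac, Tariq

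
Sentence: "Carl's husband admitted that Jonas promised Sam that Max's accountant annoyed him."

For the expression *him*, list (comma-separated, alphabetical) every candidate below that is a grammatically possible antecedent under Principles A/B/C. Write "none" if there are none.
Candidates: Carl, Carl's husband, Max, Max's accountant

*him* is a pronoun; Principle B requires it to be free in its binding domain — the clause headed by 'annoyed'.
— Carl: possessor inside the subject DP of the matrix clause; does not c-command the pronoun — Principle B does not apply; allowed.
— Carl's husband: subject of the matrix clause; c-commands the pronoun but lies outside its binding domain — allowed.
— Max: possessor inside the subject DP of the clause headed by 'annoyed'; does not c-command the pronoun — Principle B does not apply; allowed.
— Max's accountant: subject of the clause headed by 'annoyed'; c-commands the pronoun within its binding domain — blocked (Principle B).

Carl, Carl's husband, Max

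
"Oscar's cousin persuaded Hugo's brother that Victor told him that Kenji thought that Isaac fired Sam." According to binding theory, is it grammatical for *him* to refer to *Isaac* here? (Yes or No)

No

*Isaac* is an R-expression; Principle C requires it to be free (not bound by any c-commanding expression).
— him: object of the clause headed by 'told'; the pronoun c-commands the R-expression — coreference blocked (Principle C).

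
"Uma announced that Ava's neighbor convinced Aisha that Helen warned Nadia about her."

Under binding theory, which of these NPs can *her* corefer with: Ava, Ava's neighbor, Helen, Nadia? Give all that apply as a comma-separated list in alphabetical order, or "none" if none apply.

Ava, Ava's neighbor

*her* is a pronoun; Principle B requires it to be free in its binding domain — the clause headed by 'warned'.
— Ava: possessor inside the subject DP of the clause headed by 'convinced'; does not c-command the pronoun — Principle B does not apply; allowed.
— Ava's neighbor: subject of the clause headed by 'convinced'; c-commands the pronoun but lies outside its binding domain — allowed.
— Helen: subject of the clause headed by 'warned'; c-commands the pronoun within its binding domain — blocked (Principle B).
— Nadia: object of the clause headed by 'warned'; c-commands the pronoun within its binding domain — blocked (Principle B).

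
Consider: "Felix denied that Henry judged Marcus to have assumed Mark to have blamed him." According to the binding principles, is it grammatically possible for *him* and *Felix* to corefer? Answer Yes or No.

*him* is a pronoun; Principle B requires it to be free in its binding domain — the clause headed by 'blamed'.
— Felix: subject of the matrix clause; c-commands the pronoun but lies outside its binding domain — allowed.

Yes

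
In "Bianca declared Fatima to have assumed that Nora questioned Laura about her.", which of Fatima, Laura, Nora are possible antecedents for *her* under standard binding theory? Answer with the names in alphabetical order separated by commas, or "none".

*her* is a pronoun; Principle B requires it to be free in its binding domain — the clause headed by 'questioned'.
— Fatima: subject of the clause headed by 'assumed'; c-commands the pronoun but lies outside its binding domain — allowed.
— Laura: object of the clause headed by 'questioned'; c-commands the pronoun within its binding domain — blocked (Principle B).
— Nora: subject of the clause headed by 'questioned'; c-commands the pronoun within its binding domain — blocked (Principle B).

Fatima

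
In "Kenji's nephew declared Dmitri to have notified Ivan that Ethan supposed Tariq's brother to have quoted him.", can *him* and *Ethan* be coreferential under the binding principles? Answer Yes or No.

*Ethan* is an R-expression; Principle C requires it to be free (not bound by any c-commanding expression).
— him: object of the clause headed by 'quoted'; the pronoun does not c-command the R-expression — coreference allowed.

Yes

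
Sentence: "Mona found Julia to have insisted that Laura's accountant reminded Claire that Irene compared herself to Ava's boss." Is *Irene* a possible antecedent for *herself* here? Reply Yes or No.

Yes

*herself* is a reflexive; Principle A requires it to be bound within its binding domain — the clause headed by 'compared'.
— Irene: subject of the clause headed by 'compared'; c-commands the reflexive within its binding domain — allowed (Principle A).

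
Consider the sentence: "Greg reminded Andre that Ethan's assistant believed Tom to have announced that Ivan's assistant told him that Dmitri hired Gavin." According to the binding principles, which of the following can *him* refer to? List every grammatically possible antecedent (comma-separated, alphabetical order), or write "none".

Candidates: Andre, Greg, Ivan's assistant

Andre, Greg

*him* is a pronoun; Principle B requires it to be free in its binding domain — the clause headed by 'told'.
— Andre: object of the matrix clause; c-commands the pronoun but lies outside its binding domain — allowed.
— Greg: subject of the matrix clause; c-commands the pronoun but lies outside its binding domain — allowed.
— Ivan's assistant: subject of the clause headed by 'told'; c-commands the pronoun within its binding domain — blocked (Principle B).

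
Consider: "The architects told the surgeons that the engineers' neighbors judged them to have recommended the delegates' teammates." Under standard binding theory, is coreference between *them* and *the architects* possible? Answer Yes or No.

Yes

*the architects* is an R-expression; Principle C requires it to be free (not bound by any c-commanding expression).
— them: subject of the clause headed by 'recommended'; the pronoun does not c-command the R-expression — coreference allowed.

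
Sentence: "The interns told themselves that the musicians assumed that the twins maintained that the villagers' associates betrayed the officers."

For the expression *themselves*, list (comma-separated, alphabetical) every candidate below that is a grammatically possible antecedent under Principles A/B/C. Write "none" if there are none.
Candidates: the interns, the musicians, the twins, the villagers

*themselves* is a reflexive; Principle A requires it to be bound within its binding domain — the matrix clause.
— the interns: subject of the matrix clause; c-commands the reflexive within its binding domain — allowed (Principle A).
— the musicians: subject of the clause headed by 'assumed'; does not c-command the reflexive — cannot bind it (Principle A).
— the twins: subject of the clause headed by 'maintained'; does not c-command the reflexive — cannot bind it (Principle A).
— the villagers: possessor inside the subject DP of the clause headed by 'betrayed'; does not c-command the reflexive — cannot bind it (Principle A).

the interns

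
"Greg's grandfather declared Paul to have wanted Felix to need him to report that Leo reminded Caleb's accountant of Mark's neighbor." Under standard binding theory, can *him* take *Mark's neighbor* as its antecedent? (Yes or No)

No

*him* is a pronoun; Principle B requires it to be free in its binding domain — the clause headed by 'need'.
— Mark's neighbor: second object of the clause headed by 'reminded'; is c-commanded by the pronoun; coreference would bind this R-expression — blocked (Principle C).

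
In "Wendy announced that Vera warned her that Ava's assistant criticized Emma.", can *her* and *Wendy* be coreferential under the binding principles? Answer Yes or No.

Yes

*Wendy* is an R-expression; Principle C requires it to be free (not bound by any c-commanding expression).
— her: object of the clause headed by 'warned'; the pronoun does not c-command the R-expression — coreference allowed.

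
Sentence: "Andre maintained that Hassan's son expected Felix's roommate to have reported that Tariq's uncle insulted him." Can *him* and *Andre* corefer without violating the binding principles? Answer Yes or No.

*Andre* is an R-expression; Principle C requires it to be free (not bound by any c-commanding expression).
— him: object of the clause headed by 'insulted'; the pronoun does not c-command the R-expression — coreference allowed.

Yes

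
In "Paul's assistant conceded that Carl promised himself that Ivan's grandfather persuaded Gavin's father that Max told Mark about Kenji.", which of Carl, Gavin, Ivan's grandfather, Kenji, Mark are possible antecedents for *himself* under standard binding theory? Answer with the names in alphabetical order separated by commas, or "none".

*himself* is a reflexive; Principle A requires it to be bound within its binding domain — the clause headed by 'promised'.
— Carl: subject of the clause headed by 'promised'; c-commands the reflexive within its binding domain — allowed (Principle A).
— Gavin: possessor inside the object DP of the clause headed by 'persuaded'; does not c-command the reflexive — cannot bind it (Principle A).
— Ivan's grandfather: subject of the clause headed by 'persuaded'; does not c-command the reflexive — cannot bind it (Principle A).
— Kenji: second object of the clause headed by 'told'; does not c-command the reflexive — cannot bind it (Principle A).
— Mark: object of the clause headed by 'told'; does not c-command the reflexive — cannot bind it (Principle A).

Carl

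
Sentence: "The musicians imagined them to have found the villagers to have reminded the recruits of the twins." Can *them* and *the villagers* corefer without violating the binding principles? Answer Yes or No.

No

*the villagers* is an R-expression; Principle C requires it to be free (not bound by any c-commanding expression).
— them: subject of the clause headed by 'found'; the pronoun c-commands the R-expression — coreference blocked (Principle C).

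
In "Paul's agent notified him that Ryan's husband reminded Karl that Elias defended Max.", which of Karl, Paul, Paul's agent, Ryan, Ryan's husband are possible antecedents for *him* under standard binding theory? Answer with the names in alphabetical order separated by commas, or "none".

Paul

*him* is a pronoun; Principle B requires it to be free in its binding domain — the matrix clause.
— Karl: object of the clause headed by 'reminded'; is c-commanded by the pronoun; coreference would bind this R-expression — blocked (Principle C).
— Paul: possessor inside the subject DP of the matrix clause; does not c-command the pronoun — Principle B does not apply; allowed.
— Paul's agent: subject of the matrix clause; c-commands the pronoun within its binding domain — blocked (Principle B).
— Ryan: possessor inside the subject DP of the clause headed by 'reminded'; is c-commanded by the pronoun; coreference would bind this R-expression — blocked (Principle C).
— Ryan's husband: subject of the clause headed by 'reminded'; is c-commanded by the pronoun; coreference would bind this R-expression — blocked (Principle C).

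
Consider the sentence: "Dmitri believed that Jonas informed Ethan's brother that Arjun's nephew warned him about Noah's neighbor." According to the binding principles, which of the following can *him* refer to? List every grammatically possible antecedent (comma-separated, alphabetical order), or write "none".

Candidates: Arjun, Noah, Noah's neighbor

Arjun

*him* is a pronoun; Principle B requires it to be free in its binding domain — the clause headed by 'warned'.
— Arjun: possessor inside the subject DP of the clause headed by 'warned'; does not c-command the pronoun — Principle B does not apply; allowed.
— Noah: possessor inside the second object DP of the clause headed by 'warned'; is c-commanded by the pronoun; coreference would bind this R-expression — blocked (Principle C).
— Noah's neighbor: second object of the clause headed by 'warned'; is c-commanded by the pronoun; coreference would bind this R-expression — blocked (Principle C).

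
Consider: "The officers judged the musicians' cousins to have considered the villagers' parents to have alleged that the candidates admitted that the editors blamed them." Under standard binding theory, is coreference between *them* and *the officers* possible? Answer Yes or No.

Yes

*the officers* is an R-expression; Principle C requires it to be free (not bound by any c-commanding expression).
— them: object of the clause headed by 'blamed'; the pronoun does not c-command the R-expression — coreference allowed.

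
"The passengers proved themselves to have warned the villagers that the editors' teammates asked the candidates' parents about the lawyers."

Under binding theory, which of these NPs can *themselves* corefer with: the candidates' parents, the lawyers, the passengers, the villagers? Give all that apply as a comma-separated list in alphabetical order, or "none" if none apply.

the passengers

*themselves* is a reflexive; Principle A requires it to be bound within its binding domain — the matrix clause.
— the candidates' parents: object of the clause headed by 'asked'; does not c-command the reflexive — cannot bind it (Principle A).
— the lawyers: second object of the clause headed by 'asked'; does not c-command the reflexive — cannot bind it (Principle A).
— the passengers: subject of the matrix clause; c-commands the reflexive within its binding domain — allowed (Principle A).
— the villagers: object of the clause headed by 'warned'; does not c-command the reflexive — cannot bind it (Principle A).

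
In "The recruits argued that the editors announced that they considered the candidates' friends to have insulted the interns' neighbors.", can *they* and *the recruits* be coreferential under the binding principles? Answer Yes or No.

*the recruits* is an R-expression; Principle C requires it to be free (not bound by any c-commanding expression).
— they: subject of the clause headed by 'considered'; the pronoun does not c-command the R-expression — coreference allowed.

Yes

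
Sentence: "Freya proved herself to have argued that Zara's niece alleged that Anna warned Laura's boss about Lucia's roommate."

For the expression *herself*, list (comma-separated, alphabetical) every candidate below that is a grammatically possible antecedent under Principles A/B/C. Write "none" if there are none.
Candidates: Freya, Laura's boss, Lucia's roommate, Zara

*herself* is a reflexive; Principle A requires it to be bound within its binding domain — the matrix clause.
— Freya: subject of the matrix clause; c-commands the reflexive within its binding domain — allowed (Principle A).
— Laura's boss: object of the clause headed by 'warned'; does not c-command the reflexive — cannot bind it (Principle A).
— Lucia's roommate: second object of the clause headed by 'warned'; does not c-command the reflexive — cannot bind it (Principle A).
— Zara: possessor inside the subject DP of the clause headed by 'alleged'; does not c-command the reflexive — cannot bind it (Principle A).

Freya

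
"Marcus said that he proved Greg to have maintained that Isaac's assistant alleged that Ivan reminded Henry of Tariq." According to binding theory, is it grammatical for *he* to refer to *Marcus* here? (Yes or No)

Yes

*Marcus* is an R-expression; Principle C requires it to be free (not bound by any c-commanding expression).
— he: subject of the clause headed by 'proved'; the pronoun does not c-command the R-expression — coreference allowed.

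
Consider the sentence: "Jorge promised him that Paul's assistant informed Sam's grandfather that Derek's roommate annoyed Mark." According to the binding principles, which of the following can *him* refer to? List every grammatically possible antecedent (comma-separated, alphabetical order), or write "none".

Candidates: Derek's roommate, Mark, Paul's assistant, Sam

*him* is a pronoun; Principle B requires it to be free in its binding domain — the matrix clause.
— Derek's roommate: subject of the clause headed by 'annoyed'; is c-commanded by the pronoun; coreference would bind this R-expression — blocked (Principle C).
— Mark: object of the clause headed by 'annoyed'; is c-commanded by the pronoun; coreference would bind this R-expression — blocked (Principle C).
— Paul's assistant: subject of the clause headed by 'informed'; is c-commanded by the pronoun; coreference would bind this R-expression — blocked (Principle C).
— Sam: possessor inside the object DP of the clause headed by 'informed'; is c-commanded by the pronoun; coreference would bind this R-expression — blocked (Principle C).

none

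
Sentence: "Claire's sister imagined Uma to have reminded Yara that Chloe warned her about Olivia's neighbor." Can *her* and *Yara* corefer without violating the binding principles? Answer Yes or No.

Yes

*Yara* is an R-expression; Principle C requires it to be free (not bound by any c-commanding expression).
— her: object of the clause headed by 'warned'; the pronoun does not c-command the R-expression — coreference allowed.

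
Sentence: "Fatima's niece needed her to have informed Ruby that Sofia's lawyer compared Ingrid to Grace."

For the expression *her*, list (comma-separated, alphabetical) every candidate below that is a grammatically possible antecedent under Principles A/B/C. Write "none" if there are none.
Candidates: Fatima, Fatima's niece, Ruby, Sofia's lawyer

*her* is a pronoun; Principle B requires it to be free in its binding domain — the matrix clause.
— Fatima: possessor inside the subject DP of the matrix clause; does not c-command the pronoun — Principle B does not apply; allowed.
— Fatima's niece: subject of the matrix clause; c-commands the pronoun within its binding domain — blocked (Principle B).
— Ruby: object of the clause headed by 'informed'; is c-commanded by the pronoun; coreference would bind this R-expression — blocked (Principle C).
— Sofia's lawyer: subject of the clause headed by 'compared'; is c-commanded by the pronoun; coreference would bind this R-expression — blocked (Principle C).

Fatima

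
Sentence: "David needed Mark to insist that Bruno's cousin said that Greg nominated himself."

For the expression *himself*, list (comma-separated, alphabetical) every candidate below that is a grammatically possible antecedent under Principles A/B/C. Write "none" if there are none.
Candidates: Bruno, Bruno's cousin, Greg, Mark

*himself* is a reflexive; Principle A requires it to be bound within its binding domain — the clause headed by 'nominated'.
— Bruno: possessor inside the subject DP of the clause headed by 'said'; does not c-command the reflexive — cannot bind it (Principle A).
— Bruno's cousin: subject of the clause headed by 'said'; c-commands the reflexive but lies outside its binding domain — cannot bind it (Principle A).
— Greg: subject of the clause headed by 'nominated'; c-commands the reflexive within its binding domain — allowed (Principle A).
— Mark: subject of the clause headed by 'insist'; c-commands the reflexive but lies outside its binding domain — cannot bind it (Principle A).

Greg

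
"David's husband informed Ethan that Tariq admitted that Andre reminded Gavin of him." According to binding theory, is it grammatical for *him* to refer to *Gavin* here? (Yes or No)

No

*Gavin* is an R-expression; Principle C requires it to be free (not bound by any c-commanding expression).
— him: second object of the clause headed by 'reminded'; the R-expression locally c-commands the pronoun — coreference blocked (Principle B on the pronoun).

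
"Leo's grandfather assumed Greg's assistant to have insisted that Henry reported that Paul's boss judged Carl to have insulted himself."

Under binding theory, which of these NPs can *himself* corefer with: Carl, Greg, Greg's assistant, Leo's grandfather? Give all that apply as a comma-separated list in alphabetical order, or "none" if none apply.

Carl

*himself* is a reflexive; Principle A requires it to be bound within its binding domain — the clause headed by 'insulted'.
— Carl: subject of the clause headed by 'insulted'; c-commands the reflexive within its binding domain — allowed (Principle A).
— Greg: possessor inside the subject DP of the clause headed by 'insisted'; does not c-command the reflexive — cannot bind it (Principle A).
— Greg's assistant: subject of the clause headed by 'insisted'; c-commands the reflexive but lies outside its binding domain — cannot bind it (Principle A).
— Leo's grandfather: subject of the matrix clause; c-commands the reflexive but lies outside its binding domain — cannot bind it (Principle A).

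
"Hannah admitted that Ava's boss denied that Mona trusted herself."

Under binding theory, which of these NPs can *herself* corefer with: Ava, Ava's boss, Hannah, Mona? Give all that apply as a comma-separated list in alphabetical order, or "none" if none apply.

*herself* is a reflexive; Principle A requires it to be bound within its binding domain — the clause headed by 'trusted'.
— Ava: possessor inside the subject DP of the clause headed by 'denied'; does not c-command the reflexive — cannot bind it (Principle A).
— Ava's boss: subject of the clause headed by 'denied'; c-commands the reflexive but lies outside its binding domain — cannot bind it (Principle A).
— Hannah: subject of the matrix clause; c-commands the reflexive but lies outside its binding domain — cannot bind it (Principle A).
— Mona: subject of the clause headed by 'trusted'; c-commands the reflexive within its binding domain — allowed (Principle A).

Mona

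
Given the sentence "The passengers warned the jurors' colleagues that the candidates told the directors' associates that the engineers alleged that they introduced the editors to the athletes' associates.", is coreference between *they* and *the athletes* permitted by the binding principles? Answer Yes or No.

No

*they* is a pronoun; Principle B requires it to be free in its binding domain — the clause headed by 'introduced'.
— the athletes: possessor inside the second object DP of the clause headed by 'introduced'; is c-commanded by the pronoun; coreference would bind this R-expression — blocked (Principle C).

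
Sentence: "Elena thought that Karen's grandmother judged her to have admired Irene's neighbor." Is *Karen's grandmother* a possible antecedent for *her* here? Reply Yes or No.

*her* is a pronoun; Principle B requires it to be free in its binding domain — the clause headed by 'judged'.
— Karen's grandmother: subject of the clause headed by 'judged'; c-commands the pronoun within its binding domain — blocked (Principle B).

No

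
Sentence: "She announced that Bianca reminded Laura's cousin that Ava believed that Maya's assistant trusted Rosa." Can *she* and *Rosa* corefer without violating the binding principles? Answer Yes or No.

No

*Rosa* is an R-expression; Principle C requires it to be free (not bound by any c-commanding expression).
— she: subject of the matrix clause; the pronoun c-commands the R-expression — coreference blocked (Principle C).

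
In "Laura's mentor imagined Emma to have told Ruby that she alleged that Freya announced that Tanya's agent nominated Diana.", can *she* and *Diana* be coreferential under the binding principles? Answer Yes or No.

No

*Diana* is an R-expression; Principle C requires it to be free (not bound by any c-commanding expression).
— she: subject of the clause headed by 'alleged'; the pronoun c-commands the R-expression — coreference blocked (Principle C).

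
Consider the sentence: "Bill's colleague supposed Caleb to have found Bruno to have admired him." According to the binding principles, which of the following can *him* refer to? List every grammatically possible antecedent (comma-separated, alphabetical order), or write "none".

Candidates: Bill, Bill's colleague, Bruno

*him* is a pronoun; Principle B requires it to be free in its binding domain — the clause headed by 'admired'.
— Bill: possessor inside the subject DP of the matrix clause; does not c-command the pronoun — Principle B does not apply; allowed.
— Bill's colleague: subject of the matrix clause; c-commands the pronoun but lies outside its binding domain — allowed.
— Bruno: subject of the clause headed by 'admired'; c-commands the pronoun within its binding domain — blocked (Principle B).

Bill, Bill's colleague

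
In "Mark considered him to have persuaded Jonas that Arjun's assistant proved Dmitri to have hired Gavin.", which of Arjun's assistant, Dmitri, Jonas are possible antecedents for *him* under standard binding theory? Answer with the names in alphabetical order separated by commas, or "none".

none

*him* is a pronoun; Principle B requires it to be free in its binding domain — the matrix clause.
— Arjun's assistant: subject of the clause headed by 'proved'; is c-commanded by the pronoun; coreference would bind this R-expression — blocked (Principle C).
— Dmitri: subject of the clause headed by 'hired'; is c-commanded by the pronoun; coreference would bind this R-expression — blocked (Principle C).
— Jonas: object of the clause headed by 'persuaded'; is c-commanded by the pronoun; coreference would bind this R-expression — blocked (Principle C).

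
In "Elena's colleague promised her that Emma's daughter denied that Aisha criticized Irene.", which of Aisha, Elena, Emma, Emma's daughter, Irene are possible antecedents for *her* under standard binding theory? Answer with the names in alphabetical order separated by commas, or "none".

*her* is a pronoun; Principle B requires it to be free in its binding domain — the matrix clause.
— Aisha: subject of the clause headed by 'criticized'; is c-commanded by the pronoun; coreference would bind this R-expression — blocked (Principle C).
— Elena: possessor inside the subject DP of the matrix clause; does not c-command the pronoun — Principle B does not apply; allowed.
— Emma: possessor inside the subject DP of the clause headed by 'denied'; is c-commanded by the pronoun; coreference would bind this R-expression — blocked (Principle C).
— Emma's daughter: subject of the clause headed by 'denied'; is c-commanded by the pronoun; coreference would bind this R-expression — blocked (Principle C).
— Irene: object of the clause headed by 'criticized'; is c-commanded by the pronoun; coreference would bind this R-expression — blocked (Principle C).

Elena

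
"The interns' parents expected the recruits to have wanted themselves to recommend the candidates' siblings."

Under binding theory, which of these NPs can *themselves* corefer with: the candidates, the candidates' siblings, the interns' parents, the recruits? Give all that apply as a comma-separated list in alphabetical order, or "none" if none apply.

the recruits

*themselves* is a reflexive; Principle A requires it to be bound within its binding domain — the clause headed by 'wanted'.
— the candidates: possessor inside the object DP of the clause headed by 'recommend'; does not c-command the reflexive — cannot bind it (Principle A).
— the candidates' siblings: object of the clause headed by 'recommend'; does not c-command the reflexive — cannot bind it (Principle A).
— the interns' parents: subject of the matrix clause; c-commands the reflexive but lies outside its binding domain — cannot bind it (Principle A).
— the recruits: subject of the clause headed by 'wanted'; c-commands the reflexive within its binding domain — allowed (Principle A).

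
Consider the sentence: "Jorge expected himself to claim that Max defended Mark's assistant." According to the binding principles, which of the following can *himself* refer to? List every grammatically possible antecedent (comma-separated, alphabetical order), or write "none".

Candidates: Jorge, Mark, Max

Jorge

*himself* is a reflexive; Principle A requires it to be bound within its binding domain — the matrix clause.
— Jorge: subject of the matrix clause; c-commands the reflexive within its binding domain — allowed (Principle A).
— Mark: possessor inside the object DP of the clause headed by 'defended'; does not c-command the reflexive — cannot bind it (Principle A).
— Max: subject of the clause headed by 'defended'; does not c-command the reflexive — cannot bind it (Principle A).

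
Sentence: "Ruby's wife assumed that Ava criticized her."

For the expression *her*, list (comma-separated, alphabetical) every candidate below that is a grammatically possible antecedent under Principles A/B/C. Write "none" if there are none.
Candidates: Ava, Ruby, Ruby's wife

Ruby, Ruby's wife

*her* is a pronoun; Principle B requires it to be free in its binding domain — the clause headed by 'criticized'.
— Ava: subject of the clause headed by 'criticized'; c-commands the pronoun within its binding domain — blocked (Principle B).
— Ruby: possessor inside the subject DP of the matrix clause; does not c-command the pronoun — Principle B does not apply; allowed.
— Ruby's wife: subject of the matrix clause; c-commands the pronoun but lies outside its binding domain — allowed.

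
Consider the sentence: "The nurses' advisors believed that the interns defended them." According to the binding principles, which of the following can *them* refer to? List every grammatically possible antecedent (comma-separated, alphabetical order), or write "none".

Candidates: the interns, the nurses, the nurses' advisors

*them* is a pronoun; Principle B requires it to be free in its binding domain — the clause headed by 'defended'.
— the interns: subject of the clause headed by 'defended'; c-commands the pronoun within its binding domain — blocked (Principle B).
— the nurses: possessor inside the subject DP of the matrix clause; does not c-command the pronoun — Principle B does not apply; allowed.
— the nurses' advisors: subject of the matrix clause; c-commands the pronoun but lies outside its binding domain — allowed.

the nurses, the nurses' advisors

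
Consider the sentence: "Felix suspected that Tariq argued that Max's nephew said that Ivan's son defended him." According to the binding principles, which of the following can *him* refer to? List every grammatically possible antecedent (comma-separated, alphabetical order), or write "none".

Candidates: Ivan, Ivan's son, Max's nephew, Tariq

*him* is a pronoun; Principle B requires it to be free in its binding domain — the clause headed by 'defended'.
— Ivan: possessor inside the subject DP of the clause headed by 'defended'; does not c-command the pronoun — Principle B does not apply; allowed.
— Ivan's son: subject of the clause headed by 'defended'; c-commands the pronoun within its binding domain — blocked (Principle B).
— Max's nephew: subject of the clause headed by 'said'; c-commands the pronoun but lies outside its binding domain — allowed.
— Tariq: subject of the clause headed by 'argued'; c-commands the pronoun but lies outside its binding domain — allowed.

Ivan, Max's nephew, Tariq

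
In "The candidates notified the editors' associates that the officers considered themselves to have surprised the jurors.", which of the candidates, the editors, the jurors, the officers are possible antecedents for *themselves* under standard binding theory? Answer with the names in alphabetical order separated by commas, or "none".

the officers

*themselves* is a reflexive; Principle A requires it to be bound within its binding domain — the clause headed by 'considered'.
— the candidates: subject of the matrix clause; c-commands the reflexive but lies outside its binding domain — cannot bind it (Principle A).
— the editors: possessor inside the object DP of the matrix clause; does not c-command the reflexive — cannot bind it (Principle A).
— the jurors: object of the clause headed by 'surprised'; does not c-command the reflexive — cannot bind it (Principle A).
— the officers: subject of the clause headed by 'considered'; c-commands the reflexive within its binding domain — allowed (Principle A).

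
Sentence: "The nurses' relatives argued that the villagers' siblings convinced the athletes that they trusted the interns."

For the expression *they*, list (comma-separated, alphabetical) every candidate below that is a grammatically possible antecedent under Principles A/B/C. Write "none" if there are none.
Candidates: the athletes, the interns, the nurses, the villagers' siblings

*they* is a pronoun; Principle B requires it to be free in its binding domain — the clause headed by 'trusted'.
— the athletes: object of the clause headed by 'convinced'; c-commands the pronoun but lies outside its binding domain — allowed.
— the interns: object of the clause headed by 'trusted'; is c-commanded by the pronoun; coreference would bind this R-expression — blocked (Principle C).
— the nurses: possessor inside the subject DP of the matrix clause; does not c-command the pronoun — Principle B does not apply; allowed.
— the villagers' siblings: subject of the clause headed by 'convinced'; c-commands the pronoun but lies outside its binding domain — allowed.

the athletes, the nurses, the villagers' siblings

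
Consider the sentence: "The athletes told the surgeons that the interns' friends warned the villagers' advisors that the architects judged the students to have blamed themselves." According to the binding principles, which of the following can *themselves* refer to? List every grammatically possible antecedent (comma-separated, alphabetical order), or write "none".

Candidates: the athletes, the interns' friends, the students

*themselves* is a reflexive; Principle A requires it to be bound within its binding domain — the clause headed by 'blamed'.
— the athletes: subject of the matrix clause; c-commands the reflexive but lies outside its binding domain — cannot bind it (Principle A).
— the interns' friends: subject of the clause headed by 'warned'; c-commands the reflexive but lies outside its binding domain — cannot bind it (Principle A).
— the students: subject of the clause headed by 'blamed'; c-commands the reflexive within its binding domain — allowed (Principle A).

the students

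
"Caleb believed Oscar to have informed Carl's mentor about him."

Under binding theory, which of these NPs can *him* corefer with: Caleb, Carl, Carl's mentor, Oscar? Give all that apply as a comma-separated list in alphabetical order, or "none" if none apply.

Caleb, Carl

*him* is a pronoun; Principle B requires it to be free in its binding domain — the clause headed by 'informed'.
— Caleb: subject of the matrix clause; c-commands the pronoun but lies outside its binding domain — allowed.
— Carl: possessor inside the object DP of the clause headed by 'informed'; does not c-command the pronoun — Principle B does not apply; allowed.
— Carl's mentor: object of the clause headed by 'informed'; c-commands the pronoun within its binding domain — blocked (Principle B).
— Oscar: subject of the clause headed by 'informed'; c-commands the pronoun within its binding domain — blocked (Principle B).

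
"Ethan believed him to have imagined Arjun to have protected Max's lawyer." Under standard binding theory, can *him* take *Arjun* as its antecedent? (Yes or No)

No

*him* is a pronoun; Principle B requires it to be free in its binding domain — the matrix clause.
— Arjun: subject of the clause headed by 'protected'; is c-commanded by the pronoun; coreference would bind this R-expression — blocked (Principle C).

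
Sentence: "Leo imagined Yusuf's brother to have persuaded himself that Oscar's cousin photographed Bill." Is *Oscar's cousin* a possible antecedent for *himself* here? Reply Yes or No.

*himself* is a reflexive; Principle A requires it to be bound within its binding domain — the clause headed by 'persuaded'.
— Oscar's cousin: subject of the clause headed by 'photographed'; does not c-command the reflexive — cannot bind it (Principle A).

No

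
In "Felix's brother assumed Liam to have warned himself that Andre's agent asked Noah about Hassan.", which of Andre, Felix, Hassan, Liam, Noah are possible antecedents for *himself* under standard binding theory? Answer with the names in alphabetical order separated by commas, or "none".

Liam

*himself* is a reflexive; Principle A requires it to be bound within its binding domain — the clause headed by 'warned'.
— Andre: possessor inside the subject DP of the clause headed by 'asked'; does not c-command the reflexive — cannot bind it (Principle A).
— Felix: possessor inside the subject DP of the matrix clause; does not c-command the reflexive — cannot bind it (Principle A).
— Hassan: second object of the clause headed by 'asked'; does not c-command the reflexive — cannot bind it (Principle A).
— Liam: subject of the clause headed by 'warned'; c-commands the reflexive within its binding domain — allowed (Principle A).
— Noah: object of the clause headed by 'asked'; does not c-command the reflexive — cannot bind it (Principle A).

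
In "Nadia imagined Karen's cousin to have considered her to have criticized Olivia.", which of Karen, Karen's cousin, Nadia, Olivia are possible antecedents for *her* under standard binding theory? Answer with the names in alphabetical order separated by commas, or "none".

Karen, Nadia

*her* is a pronoun; Principle B requires it to be free in its binding domain — the clause headed by 'considered'.
— Karen: possessor inside the subject DP of the clause headed by 'considered'; does not c-command the pronoun — Principle B does not apply; allowed.
— Karen's cousin: subject of the clause headed by 'considered'; c-commands the pronoun within its binding domain — blocked (Principle B).
— Nadia: subject of the matrix clause; c-commands the pronoun but lies outside its binding domain — allowed.
— Olivia: object of the clause headed by 'criticized'; is c-commanded by the pronoun; coreference would bind this R-expression — blocked (Principle C).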